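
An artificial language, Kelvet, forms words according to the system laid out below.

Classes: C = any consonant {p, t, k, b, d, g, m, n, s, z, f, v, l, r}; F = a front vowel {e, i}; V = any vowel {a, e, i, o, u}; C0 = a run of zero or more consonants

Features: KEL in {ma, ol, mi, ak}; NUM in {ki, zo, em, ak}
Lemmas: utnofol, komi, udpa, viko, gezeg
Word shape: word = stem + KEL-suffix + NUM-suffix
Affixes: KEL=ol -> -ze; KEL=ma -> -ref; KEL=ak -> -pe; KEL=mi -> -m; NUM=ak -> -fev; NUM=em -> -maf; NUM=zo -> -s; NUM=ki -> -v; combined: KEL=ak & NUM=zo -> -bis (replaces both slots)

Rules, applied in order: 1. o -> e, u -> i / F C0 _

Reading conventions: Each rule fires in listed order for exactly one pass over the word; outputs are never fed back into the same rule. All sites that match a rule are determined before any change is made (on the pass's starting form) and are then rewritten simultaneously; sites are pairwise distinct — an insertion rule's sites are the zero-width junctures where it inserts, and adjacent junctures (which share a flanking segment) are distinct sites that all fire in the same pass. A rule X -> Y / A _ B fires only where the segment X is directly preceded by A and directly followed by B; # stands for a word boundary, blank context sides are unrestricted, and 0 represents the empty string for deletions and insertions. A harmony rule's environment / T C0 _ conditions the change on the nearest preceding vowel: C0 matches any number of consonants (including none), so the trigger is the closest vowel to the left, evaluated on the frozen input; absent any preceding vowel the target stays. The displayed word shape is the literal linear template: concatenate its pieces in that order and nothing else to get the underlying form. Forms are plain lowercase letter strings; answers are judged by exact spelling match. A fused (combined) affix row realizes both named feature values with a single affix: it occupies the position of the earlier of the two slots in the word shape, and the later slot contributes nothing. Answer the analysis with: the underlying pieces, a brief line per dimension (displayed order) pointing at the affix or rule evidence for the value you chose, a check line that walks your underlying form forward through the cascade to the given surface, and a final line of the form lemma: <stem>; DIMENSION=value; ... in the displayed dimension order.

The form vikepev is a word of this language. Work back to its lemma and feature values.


underlying: viko-pe-v
KEL=ak - signalled by the affix -pe
NUM=ki - signalled by the affix -v
check: vikopev -> vikepev
lemma: viko; KEL=ak; NUM=ki


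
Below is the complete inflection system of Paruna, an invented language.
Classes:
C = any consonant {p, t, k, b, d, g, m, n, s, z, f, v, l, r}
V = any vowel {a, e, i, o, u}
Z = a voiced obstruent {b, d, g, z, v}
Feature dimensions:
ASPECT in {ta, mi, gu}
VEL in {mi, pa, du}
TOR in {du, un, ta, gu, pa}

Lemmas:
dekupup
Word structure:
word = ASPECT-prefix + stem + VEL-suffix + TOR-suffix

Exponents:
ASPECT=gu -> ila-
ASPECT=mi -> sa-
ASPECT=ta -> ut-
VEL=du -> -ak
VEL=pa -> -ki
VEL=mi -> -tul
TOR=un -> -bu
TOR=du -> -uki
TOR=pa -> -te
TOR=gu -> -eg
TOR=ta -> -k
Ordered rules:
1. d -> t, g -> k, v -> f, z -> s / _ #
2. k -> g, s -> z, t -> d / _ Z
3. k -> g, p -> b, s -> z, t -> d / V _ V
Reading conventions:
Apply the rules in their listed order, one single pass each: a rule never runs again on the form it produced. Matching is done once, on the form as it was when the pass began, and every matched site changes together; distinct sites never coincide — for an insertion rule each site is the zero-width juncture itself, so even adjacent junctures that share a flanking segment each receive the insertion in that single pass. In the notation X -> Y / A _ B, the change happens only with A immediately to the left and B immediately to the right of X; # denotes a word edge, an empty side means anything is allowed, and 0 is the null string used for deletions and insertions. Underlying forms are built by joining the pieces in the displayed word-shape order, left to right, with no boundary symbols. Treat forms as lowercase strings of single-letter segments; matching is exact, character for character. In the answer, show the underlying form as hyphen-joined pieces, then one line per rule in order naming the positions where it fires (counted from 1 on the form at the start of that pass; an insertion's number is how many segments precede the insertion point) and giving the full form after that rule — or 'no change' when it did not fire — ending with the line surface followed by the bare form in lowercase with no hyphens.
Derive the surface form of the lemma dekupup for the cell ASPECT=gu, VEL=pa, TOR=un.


underlying: ila-dekupup-ki-bu
1. d -> t, g -> k, v -> f, z -> s / _ #: no change
2. k -> g, s -> z, t -> d / _ Z: no change
3. k -> g, p -> b, s -> z, t -> d / V _ V: fires at position(s) 6, 8: iladegubupkibu
surface: iladegubupkibu


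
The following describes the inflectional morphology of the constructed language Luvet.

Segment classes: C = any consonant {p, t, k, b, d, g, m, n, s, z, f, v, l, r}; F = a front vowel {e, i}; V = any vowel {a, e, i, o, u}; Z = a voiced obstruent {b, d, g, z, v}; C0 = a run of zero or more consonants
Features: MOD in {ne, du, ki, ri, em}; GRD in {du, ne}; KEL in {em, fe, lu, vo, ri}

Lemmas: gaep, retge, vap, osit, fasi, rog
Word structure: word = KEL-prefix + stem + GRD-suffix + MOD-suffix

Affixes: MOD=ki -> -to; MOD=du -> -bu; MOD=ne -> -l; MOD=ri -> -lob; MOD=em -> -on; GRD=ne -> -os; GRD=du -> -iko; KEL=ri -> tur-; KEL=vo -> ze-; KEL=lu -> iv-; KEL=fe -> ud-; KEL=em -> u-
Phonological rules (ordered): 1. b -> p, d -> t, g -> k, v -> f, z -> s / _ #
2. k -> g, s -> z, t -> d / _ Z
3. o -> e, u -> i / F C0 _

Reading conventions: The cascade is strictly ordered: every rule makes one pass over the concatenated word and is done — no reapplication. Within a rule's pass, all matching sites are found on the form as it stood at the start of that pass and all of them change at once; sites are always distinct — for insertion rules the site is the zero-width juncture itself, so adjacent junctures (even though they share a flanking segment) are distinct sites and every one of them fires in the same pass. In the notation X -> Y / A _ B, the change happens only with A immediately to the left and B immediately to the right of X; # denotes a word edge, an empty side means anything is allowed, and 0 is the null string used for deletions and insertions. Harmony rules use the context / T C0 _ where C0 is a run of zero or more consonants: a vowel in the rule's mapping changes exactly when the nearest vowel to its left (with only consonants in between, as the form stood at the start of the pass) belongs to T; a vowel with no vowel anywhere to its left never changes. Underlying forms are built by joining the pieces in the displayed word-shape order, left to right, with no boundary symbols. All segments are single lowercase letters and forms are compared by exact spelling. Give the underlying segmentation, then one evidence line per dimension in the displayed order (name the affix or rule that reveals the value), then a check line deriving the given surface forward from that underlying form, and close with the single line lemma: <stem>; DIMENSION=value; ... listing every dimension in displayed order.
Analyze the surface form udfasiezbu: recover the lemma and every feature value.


underlying: ud-fasi-os-bu
MOD=du - signalled by the affix -bu
GRD=ne - signalled by the affix -os
KEL=fe - signalled by the affix ud-
check: udfasiosbu -> udfasiosbu -> udfasiozbu -> udfasiezbu
lemma: fasi; MOD=du; GRD=ne; KEL=fe


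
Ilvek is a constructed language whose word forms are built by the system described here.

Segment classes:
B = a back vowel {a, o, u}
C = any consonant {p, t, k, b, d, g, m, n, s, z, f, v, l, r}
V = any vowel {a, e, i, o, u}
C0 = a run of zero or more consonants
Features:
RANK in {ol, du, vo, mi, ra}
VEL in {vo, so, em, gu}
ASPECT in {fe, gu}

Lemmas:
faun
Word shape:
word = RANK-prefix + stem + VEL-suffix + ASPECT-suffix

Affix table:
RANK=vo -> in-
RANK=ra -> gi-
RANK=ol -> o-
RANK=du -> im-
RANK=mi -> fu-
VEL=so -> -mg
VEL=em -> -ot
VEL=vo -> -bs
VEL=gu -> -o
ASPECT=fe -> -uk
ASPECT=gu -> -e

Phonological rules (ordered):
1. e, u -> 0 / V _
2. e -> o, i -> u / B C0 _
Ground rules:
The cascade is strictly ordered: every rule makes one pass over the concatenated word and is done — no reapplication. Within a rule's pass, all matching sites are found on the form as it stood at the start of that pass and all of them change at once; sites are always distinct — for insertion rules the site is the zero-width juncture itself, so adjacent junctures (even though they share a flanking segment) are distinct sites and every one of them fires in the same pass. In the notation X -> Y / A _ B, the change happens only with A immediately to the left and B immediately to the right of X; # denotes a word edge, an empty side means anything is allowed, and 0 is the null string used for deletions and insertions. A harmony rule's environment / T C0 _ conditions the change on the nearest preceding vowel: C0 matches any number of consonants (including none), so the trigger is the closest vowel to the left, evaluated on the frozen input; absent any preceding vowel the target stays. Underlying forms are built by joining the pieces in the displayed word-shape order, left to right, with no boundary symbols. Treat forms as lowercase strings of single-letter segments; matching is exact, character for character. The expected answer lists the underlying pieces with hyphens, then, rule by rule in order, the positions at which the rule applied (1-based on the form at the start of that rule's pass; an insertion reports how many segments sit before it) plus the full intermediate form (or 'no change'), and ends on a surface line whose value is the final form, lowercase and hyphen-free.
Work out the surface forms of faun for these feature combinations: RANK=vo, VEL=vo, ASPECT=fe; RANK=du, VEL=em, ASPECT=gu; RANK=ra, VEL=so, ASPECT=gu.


cell RANK=vo, VEL=vo, ASPECT=fe:
underlying: in-faun-bs-uk
1. e, u -> 0 / V _: fires at position(s) 5: infanbsuk
2. e -> o, i -> u / B C0 _: no change
surface: infanbsuk

cell RANK=du, VEL=em, ASPECT=gu:
underlying: im-faun-ot-e
1. e, u -> 0 / V _: fires at position(s) 5: imfanote
2. e -> o, i -> u / B C0 _: fires at position(s) 8: imfanoto
surface: imfanoto

cell RANK=ra, VEL=so, ASPECT=gu:
underlying: gi-faun-mg-e
1. e, u -> 0 / V _: fires at position(s) 5: gifanmge
2. e -> o, i -> u / B C0 _: fires at position(s) 8: gifanmgo
surface: gifanmgo


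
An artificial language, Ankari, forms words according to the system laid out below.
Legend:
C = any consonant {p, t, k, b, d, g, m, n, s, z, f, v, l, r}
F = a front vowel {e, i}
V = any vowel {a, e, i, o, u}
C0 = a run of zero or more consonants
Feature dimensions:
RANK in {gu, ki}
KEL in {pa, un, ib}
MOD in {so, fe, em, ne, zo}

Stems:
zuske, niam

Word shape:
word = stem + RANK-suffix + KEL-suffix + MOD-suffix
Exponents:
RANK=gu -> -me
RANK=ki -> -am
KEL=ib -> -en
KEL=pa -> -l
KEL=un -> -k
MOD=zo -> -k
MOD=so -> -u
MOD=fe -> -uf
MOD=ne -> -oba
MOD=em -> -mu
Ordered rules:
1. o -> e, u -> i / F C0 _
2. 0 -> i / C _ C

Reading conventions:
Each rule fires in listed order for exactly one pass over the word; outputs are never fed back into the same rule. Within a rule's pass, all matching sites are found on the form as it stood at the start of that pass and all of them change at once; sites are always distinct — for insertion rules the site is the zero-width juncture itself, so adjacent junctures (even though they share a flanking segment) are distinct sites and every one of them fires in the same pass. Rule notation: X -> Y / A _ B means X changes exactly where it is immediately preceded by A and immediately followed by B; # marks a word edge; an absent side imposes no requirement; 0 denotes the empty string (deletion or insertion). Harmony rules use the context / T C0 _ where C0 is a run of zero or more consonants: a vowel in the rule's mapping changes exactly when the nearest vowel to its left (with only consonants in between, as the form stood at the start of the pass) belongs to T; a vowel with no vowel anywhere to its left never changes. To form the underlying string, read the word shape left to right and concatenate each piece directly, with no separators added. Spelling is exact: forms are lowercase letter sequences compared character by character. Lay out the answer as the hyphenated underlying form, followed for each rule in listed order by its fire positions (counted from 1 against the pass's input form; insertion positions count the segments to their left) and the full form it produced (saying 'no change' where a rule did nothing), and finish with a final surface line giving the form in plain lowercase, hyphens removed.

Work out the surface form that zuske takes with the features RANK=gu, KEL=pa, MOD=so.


underlying: zuske-me-l-u
1. o -> e, u -> i / F C0 _: fires at position(s) 9: zuskemeli
2. 0 -> i / C _ C: inserts after position(s) 3: zusikemeli
surface: zusikemeli


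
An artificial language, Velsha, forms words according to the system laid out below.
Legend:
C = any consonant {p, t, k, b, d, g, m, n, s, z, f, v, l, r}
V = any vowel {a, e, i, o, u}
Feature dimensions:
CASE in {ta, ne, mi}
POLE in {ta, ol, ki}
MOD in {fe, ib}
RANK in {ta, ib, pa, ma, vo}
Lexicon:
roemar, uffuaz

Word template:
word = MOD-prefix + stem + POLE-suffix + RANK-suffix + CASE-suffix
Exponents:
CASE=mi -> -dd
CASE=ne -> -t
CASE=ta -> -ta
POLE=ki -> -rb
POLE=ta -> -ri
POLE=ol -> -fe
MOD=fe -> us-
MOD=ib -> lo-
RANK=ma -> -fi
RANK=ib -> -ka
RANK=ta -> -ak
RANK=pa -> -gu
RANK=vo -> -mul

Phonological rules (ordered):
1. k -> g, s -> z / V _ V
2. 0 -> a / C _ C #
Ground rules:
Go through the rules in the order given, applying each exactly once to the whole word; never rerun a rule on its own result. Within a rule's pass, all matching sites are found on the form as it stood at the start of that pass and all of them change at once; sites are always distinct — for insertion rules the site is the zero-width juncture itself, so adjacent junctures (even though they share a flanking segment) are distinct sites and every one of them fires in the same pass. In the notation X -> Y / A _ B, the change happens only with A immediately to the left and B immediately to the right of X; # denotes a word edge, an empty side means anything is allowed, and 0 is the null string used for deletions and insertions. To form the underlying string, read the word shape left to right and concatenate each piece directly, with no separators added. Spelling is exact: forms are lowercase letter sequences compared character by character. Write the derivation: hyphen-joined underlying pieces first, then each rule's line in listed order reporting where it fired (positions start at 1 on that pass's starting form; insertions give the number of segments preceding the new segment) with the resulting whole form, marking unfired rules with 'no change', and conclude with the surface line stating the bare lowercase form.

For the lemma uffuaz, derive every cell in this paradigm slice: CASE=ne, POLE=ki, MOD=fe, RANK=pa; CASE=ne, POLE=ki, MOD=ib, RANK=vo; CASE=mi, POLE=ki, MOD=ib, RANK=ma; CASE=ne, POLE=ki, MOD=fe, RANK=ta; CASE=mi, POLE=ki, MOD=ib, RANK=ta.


cell CASE=ne, POLE=ki, MOD=fe, RANK=pa:
underlying: us-uffuaz-rb-gu-t
1. k -> g, s -> z / V _ V: fires at position(s) 2: uzuffuazrbgut
2. 0 -> a / C _ C #: no change
surface: uzuffuazrbgut

cell CASE=ne, POLE=ki, MOD=ib, RANK=vo:
underlying: lo-uffuaz-rb-mul-t
1. k -> g, s -> z / V _ V: no change
2. 0 -> a / C _ C #: inserts after position(s) 13: louffuazrbmulat
surface: louffuazrbmulat

cell CASE=mi, POLE=ki, MOD=ib, RANK=ma:
underlying: lo-uffuaz-rb-fi-dd
1. k -> g, s -> z / V _ V: no change
2. 0 -> a / C _ C #: inserts after position(s) 13: louffuazrbfidad
surface: louffuazrbfidad

cell CASE=ne, POLE=ki, MOD=fe, RANK=ta:
underlying: us-uffuaz-rb-ak-t
1. k -> g, s -> z / V _ V: fires at position(s) 2: uzuffuazrbakt
2. 0 -> a / C _ C #: inserts after position(s) 12: uzuffuazrbakat
surface: uzuffuazrbakat

cell CASE=mi, POLE=ki, MOD=ib, RANK=ta:
underlying: lo-uffuaz-rb-ak-dd
1. k -> g, s -> z / V _ V: no change
2. 0 -> a / C _ C #: inserts after position(s) 13: louffuazrbakdad
surface: louffuazrbakdad


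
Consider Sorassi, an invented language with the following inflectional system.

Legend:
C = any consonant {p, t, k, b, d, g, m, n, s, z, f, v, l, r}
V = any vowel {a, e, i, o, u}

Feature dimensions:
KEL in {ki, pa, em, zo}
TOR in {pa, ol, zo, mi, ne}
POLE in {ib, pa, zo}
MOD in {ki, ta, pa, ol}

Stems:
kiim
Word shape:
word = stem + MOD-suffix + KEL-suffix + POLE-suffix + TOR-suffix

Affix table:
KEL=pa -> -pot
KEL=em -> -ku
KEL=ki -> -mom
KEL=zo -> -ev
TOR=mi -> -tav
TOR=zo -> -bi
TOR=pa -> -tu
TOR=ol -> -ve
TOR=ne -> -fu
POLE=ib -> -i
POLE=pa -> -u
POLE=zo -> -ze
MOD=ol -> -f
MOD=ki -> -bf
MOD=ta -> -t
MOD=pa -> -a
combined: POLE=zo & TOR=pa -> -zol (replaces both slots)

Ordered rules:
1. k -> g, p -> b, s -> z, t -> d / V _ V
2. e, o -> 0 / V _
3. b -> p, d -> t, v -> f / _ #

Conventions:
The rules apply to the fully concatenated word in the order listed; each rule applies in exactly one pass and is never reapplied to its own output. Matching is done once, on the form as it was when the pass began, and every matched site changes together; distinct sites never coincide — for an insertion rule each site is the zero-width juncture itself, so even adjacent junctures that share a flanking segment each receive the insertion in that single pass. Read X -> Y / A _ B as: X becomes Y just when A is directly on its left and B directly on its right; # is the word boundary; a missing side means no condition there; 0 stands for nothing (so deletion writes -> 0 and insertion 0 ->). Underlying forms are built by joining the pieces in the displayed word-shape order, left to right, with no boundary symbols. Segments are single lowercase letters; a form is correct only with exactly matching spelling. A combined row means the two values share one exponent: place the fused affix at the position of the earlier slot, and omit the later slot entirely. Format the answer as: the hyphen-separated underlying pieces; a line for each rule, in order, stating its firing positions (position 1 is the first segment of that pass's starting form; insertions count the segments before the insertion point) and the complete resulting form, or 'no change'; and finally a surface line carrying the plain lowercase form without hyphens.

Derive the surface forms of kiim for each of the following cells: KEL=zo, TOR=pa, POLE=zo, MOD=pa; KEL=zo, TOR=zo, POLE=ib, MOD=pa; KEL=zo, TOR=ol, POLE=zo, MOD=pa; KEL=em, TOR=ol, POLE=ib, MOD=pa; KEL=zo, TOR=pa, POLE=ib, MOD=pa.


cell KEL=zo, TOR=pa, POLE=zo, MOD=pa:
underlying: kiim-a-ev-zol
1. k -> g, p -> b, s -> z, t -> d / V _ V: no change
2. e, o -> 0 / V _: fires at position(s) 6: kiimavzol
3. b -> p, d -> t, v -> f / _ #: no change
surface: kiimavzol

cell KEL=zo, TOR=zo, POLE=ib, MOD=pa:
underlying: kiim-a-ev-i-bi
1. k -> g, p -> b, s -> z, t -> d / V _ V: no change
2. e, o -> 0 / V _: fires at position(s) 6: kiimavibi
3. b -> p, d -> t, v -> f / _ #: no change
surface: kiimavibi

cell KEL=zo, TOR=ol, POLE=zo, MOD=pa:
underlying: kiim-a-ev-ze-ve
1. k -> g, p -> b, s -> z, t -> d / V _ V: no change
2. e, o -> 0 / V _: fires at position(s) 6: kiimavzeve
3. b -> p, d -> t, v -> f / _ #: no change
surface: kiimavzeve

cell KEL=em, TOR=ol, POLE=ib, MOD=pa:
underlying: kiim-a-ku-i-ve
1. k -> g, p -> b, s -> z, t -> d / V _ V: fires at position(s) 6: kiimaguive
2. e, o -> 0 / V _: no change
3. b -> p, d -> t, v -> f / _ #: no change
surface: kiimaguive

cell KEL=zo, TOR=pa, POLE=ib, MOD=pa:
underlying: kiim-a-ev-i-tu
1. k -> g, p -> b, s -> z, t -> d / V _ V: fires at position(s) 9: kiimaevidu
2. e, o -> 0 / V _: fires at position(s) 6: kiimavidu
3. b -> p, d -> t, v -> f / _ #: no change
surface: kiimavidu


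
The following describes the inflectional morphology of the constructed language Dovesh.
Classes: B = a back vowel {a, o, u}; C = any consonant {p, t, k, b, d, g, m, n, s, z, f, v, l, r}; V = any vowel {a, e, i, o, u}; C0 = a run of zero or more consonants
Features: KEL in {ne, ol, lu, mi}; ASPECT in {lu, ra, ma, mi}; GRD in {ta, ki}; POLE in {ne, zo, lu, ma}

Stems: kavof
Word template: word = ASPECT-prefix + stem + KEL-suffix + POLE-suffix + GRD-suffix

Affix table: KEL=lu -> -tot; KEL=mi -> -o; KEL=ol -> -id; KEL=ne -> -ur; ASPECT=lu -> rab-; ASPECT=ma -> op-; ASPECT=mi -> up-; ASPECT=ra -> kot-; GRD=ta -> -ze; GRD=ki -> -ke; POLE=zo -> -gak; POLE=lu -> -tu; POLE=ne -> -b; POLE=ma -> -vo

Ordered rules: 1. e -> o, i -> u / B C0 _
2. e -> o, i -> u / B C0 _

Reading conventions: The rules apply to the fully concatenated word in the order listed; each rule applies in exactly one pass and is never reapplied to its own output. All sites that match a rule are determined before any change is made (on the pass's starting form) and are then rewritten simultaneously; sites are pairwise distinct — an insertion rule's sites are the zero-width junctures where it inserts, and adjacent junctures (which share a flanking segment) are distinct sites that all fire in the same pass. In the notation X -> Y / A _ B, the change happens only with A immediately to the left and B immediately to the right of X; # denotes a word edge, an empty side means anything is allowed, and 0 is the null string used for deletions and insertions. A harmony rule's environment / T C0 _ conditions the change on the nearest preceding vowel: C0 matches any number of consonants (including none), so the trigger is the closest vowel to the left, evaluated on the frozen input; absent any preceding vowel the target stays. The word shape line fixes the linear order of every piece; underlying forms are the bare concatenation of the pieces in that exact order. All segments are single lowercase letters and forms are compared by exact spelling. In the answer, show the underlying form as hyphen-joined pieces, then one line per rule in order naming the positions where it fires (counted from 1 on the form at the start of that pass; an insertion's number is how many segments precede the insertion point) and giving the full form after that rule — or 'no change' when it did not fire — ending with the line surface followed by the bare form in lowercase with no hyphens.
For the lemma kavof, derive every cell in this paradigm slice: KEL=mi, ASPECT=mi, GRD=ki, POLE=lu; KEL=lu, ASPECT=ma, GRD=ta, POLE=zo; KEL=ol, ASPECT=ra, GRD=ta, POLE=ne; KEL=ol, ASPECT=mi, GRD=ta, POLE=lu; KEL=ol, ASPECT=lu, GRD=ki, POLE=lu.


cell KEL=mi, ASPECT=mi, GRD=ki, POLE=lu:
underlying: up-kavof-o-tu-ke
1. e -> o, i -> u / B C0 _: fires at position(s) 12: upkavofotuko
2. e -> o, i -> u / B C0 _: no change
surface: upkavofotuko

cell KEL=lu, ASPECT=ma, GRD=ta, POLE=zo:
underlying: op-kavof-tot-gak-ze
1. e -> o, i -> u / B C0 _: fires at position(s) 15: opkavoftotgakzo
2. e -> o, i -> u / B C0 _: no change
surface: opkavoftotgakzo

cell KEL=ol, ASPECT=ra, GRD=ta, POLE=ne:
underlying: kot-kavof-id-b-ze
1. e -> o, i -> u / B C0 _: fires at position(s) 9: kotkavofudbze
2. e -> o, i -> u / B C0 _: fires at position(s) 13: kotkavofudbzo
surface: kotkavofudbzo

cell KEL=ol, ASPECT=mi, GRD=ta, POLE=lu:
underlying: up-kavof-id-tu-ze
1. e -> o, i -> u / B C0 _: fires at position(s) 8, 13: upkavofudtuzo
2. e -> o, i -> u / B C0 _: no change
surface: upkavofudtuzo

cell KEL=ol, ASPECT=lu, GRD=ki, POLE=lu:
underlying: rab-kavof-id-tu-ke
1. e -> o, i -> u / B C0 _: fires at position(s) 9, 14: rabkavofudtuko
2. e -> o, i -> u / B C0 _: no change
surface: rabkavofudtuko


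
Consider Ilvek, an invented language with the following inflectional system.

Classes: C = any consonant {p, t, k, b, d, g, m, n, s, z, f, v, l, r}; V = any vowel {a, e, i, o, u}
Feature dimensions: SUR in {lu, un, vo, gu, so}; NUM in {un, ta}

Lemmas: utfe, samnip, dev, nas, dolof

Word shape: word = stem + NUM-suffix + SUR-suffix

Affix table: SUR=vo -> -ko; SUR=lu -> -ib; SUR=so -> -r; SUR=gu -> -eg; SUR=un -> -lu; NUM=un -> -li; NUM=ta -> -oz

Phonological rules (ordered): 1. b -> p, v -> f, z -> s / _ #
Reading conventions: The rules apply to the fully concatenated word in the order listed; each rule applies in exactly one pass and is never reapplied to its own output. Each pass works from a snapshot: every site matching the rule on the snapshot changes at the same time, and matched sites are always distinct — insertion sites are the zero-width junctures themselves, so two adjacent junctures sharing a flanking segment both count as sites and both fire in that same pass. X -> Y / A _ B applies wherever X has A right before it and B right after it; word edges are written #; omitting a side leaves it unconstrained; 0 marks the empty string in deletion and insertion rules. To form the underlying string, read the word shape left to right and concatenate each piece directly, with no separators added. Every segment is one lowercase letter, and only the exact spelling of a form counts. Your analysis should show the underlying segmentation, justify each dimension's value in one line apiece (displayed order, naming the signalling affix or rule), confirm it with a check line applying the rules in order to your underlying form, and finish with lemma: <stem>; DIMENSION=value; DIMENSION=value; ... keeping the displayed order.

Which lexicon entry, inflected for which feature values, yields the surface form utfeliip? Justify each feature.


underlying: utfe-li-ib
SUR=lu - signalled by the affix -ib
NUM=un - signalled by the affix -li
check: utfeliib -> utfeliip
lemma: utfe; SUR=lu; NUM=un


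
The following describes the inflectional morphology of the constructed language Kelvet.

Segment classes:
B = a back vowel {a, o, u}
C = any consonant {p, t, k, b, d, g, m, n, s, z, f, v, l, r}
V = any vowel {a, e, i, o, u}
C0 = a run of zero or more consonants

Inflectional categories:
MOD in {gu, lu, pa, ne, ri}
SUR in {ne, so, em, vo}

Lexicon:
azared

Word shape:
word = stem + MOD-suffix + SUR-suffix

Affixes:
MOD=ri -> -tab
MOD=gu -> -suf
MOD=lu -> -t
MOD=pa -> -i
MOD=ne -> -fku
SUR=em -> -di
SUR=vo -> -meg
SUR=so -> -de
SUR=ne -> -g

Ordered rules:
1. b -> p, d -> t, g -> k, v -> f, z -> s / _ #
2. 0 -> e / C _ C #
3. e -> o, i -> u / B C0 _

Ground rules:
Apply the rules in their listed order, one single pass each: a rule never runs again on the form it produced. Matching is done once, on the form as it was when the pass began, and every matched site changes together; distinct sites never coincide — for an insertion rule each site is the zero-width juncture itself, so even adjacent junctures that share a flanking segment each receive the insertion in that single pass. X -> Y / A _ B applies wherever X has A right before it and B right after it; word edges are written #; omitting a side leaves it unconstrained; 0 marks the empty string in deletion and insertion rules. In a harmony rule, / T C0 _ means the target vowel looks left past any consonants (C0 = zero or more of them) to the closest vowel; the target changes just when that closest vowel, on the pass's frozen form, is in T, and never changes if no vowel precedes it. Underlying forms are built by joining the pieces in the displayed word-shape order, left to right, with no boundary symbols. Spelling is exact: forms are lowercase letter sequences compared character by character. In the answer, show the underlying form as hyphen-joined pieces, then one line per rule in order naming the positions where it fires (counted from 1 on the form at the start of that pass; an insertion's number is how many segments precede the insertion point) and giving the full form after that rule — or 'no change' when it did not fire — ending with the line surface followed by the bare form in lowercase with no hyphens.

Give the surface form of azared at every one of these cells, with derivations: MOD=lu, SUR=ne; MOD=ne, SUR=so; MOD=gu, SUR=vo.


cell MOD=lu, SUR=ne:
underlying: azared-t-g
1. b -> p, d -> t, g -> k, v -> f, z -> s / _ #: fires at position(s) 8: azaredtk
2. 0 -> e / C _ C #: inserts after position(s) 7: azaredtek
3. e -> o, i -> u / B C0 _: fires at position(s) 5: azarodtek
surface: azarodtek

cell MOD=ne, SUR=so:
underlying: azared-fku-de
1. b -> p, d -> t, g -> k, v -> f, z -> s / _ #: no change
2. 0 -> e / C _ C #: no change
3. e -> o, i -> u / B C0 _: fires at position(s) 5, 11: azarodfkudo
surface: azarodfkudo

cell MOD=gu, SUR=vo:
underlying: azared-suf-meg
1. b -> p, d -> t, g -> k, v -> f, z -> s / _ #: fires at position(s) 12: azaredsufmek
2. 0 -> e / C _ C #: no change
3. e -> o, i -> u / B C0 _: fires at position(s) 5, 11: azarodsufmok
surface: azarodsufmok


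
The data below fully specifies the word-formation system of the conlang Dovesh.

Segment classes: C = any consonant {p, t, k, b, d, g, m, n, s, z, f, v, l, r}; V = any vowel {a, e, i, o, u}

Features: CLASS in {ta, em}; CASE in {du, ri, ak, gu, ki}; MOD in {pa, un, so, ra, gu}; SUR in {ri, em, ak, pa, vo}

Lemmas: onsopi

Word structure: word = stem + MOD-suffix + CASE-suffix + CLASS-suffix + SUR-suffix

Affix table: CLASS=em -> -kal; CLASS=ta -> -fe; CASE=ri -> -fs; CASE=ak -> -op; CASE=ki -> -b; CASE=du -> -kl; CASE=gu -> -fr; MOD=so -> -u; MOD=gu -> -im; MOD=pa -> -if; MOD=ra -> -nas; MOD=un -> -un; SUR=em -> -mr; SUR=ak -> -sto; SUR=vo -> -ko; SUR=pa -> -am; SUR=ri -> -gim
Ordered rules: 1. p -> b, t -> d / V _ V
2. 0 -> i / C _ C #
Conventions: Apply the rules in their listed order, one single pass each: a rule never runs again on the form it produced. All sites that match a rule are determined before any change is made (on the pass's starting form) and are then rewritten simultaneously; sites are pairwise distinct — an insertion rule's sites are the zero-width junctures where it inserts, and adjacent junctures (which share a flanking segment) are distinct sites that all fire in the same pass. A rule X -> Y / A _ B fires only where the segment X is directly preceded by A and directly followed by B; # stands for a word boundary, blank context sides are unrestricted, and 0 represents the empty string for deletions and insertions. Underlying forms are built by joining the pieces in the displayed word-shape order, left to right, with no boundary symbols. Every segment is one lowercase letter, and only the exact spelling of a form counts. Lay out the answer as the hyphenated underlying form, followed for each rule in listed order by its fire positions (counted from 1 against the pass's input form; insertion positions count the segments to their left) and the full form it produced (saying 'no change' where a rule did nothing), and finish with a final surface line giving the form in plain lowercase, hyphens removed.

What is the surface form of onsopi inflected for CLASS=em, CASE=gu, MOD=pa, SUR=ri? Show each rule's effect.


underlying: onsopi-if-fr-kal-gim
1. p -> b, t -> d / V _ V: fires at position(s) 5: onsobiiffrkalgim
2. 0 -> i / C _ C #: no change
surface: onsobiiffrkalgim


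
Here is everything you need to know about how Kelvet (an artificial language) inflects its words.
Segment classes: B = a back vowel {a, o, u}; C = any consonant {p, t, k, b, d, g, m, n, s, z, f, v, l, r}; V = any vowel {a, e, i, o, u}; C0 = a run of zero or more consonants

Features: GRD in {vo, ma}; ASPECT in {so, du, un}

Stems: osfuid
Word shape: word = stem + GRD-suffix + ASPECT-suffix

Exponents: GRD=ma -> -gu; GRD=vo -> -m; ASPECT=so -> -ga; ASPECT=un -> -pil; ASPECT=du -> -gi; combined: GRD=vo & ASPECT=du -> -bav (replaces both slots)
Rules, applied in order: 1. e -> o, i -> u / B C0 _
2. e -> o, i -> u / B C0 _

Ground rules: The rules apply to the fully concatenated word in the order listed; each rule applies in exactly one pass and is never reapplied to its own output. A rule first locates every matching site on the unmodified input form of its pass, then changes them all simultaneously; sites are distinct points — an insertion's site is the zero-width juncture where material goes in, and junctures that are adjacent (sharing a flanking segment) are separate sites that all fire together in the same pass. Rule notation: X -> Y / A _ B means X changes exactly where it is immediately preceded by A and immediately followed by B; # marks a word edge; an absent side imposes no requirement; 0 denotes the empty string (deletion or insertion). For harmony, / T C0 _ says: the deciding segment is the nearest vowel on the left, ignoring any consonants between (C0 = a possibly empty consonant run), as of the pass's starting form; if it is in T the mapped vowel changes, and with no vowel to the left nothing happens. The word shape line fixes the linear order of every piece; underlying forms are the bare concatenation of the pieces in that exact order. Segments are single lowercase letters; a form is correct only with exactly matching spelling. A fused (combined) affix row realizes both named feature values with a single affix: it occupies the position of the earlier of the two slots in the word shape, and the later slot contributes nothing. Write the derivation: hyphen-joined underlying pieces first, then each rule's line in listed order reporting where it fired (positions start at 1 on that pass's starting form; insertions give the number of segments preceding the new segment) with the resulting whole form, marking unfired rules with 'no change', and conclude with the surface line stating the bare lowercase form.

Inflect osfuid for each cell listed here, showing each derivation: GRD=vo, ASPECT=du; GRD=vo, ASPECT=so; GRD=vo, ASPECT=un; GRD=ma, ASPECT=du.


cell GRD=vo, ASPECT=du:
underlying: osfuid-bav
1. e -> o, i -> u / B C0 _: fires at position(s) 5: osfuudbav
2. e -> o, i -> u / B C0 _: no change
surface: osfuudbav

cell GRD=vo, ASPECT=so:
underlying: osfuid-m-ga
1. e -> o, i -> u / B C0 _: fires at position(s) 5: osfuudmga
2. e -> o, i -> u / B C0 _: no change
surface: osfuudmga

cell GRD=vo, ASPECT=un:
underlying: osfuid-m-pil
1. e -> o, i -> u / B C0 _: fires at position(s) 5: osfuudmpil
2. e -> o, i -> u / B C0 _: fires at position(s) 9: osfuudmpul
surface: osfuudmpul

cell GRD=ma, ASPECT=du:
underlying: osfuid-gu-gi
1. e -> o, i -> u / B C0 _: fires at position(s) 5, 10: osfuudgugu
2. e -> o, i -> u / B C0 _: no change
surface: osfuudgugu


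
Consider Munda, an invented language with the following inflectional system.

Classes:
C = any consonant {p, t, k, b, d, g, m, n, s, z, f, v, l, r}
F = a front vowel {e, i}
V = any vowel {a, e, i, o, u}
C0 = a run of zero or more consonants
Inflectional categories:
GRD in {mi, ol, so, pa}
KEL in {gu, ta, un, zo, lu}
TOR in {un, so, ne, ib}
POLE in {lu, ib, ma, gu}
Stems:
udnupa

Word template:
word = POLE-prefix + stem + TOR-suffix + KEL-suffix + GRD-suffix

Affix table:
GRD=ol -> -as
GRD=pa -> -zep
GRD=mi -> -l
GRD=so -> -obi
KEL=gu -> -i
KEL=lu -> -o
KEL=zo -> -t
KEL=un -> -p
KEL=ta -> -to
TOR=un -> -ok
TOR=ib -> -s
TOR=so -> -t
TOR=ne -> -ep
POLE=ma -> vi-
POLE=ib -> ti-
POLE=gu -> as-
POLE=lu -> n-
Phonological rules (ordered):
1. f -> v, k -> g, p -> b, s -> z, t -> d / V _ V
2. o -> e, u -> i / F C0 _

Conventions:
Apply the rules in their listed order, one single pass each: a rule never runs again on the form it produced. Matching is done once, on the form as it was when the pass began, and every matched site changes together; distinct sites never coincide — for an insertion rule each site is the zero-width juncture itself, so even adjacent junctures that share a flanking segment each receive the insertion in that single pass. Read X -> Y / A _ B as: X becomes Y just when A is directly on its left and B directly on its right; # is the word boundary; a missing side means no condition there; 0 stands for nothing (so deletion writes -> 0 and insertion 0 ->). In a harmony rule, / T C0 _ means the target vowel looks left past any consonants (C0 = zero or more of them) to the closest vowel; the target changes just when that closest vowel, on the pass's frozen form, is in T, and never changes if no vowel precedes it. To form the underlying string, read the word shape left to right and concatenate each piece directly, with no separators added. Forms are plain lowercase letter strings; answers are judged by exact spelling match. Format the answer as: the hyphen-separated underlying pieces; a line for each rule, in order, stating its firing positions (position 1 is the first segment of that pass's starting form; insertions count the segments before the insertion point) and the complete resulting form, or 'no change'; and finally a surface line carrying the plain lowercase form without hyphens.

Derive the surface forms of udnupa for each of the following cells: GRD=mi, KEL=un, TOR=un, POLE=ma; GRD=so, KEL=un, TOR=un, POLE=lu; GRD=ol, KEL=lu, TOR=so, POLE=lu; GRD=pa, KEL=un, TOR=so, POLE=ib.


cell GRD=mi, KEL=un, TOR=un, POLE=ma:
underlying: vi-udnupa-ok-p-l
1. f -> v, k -> g, p -> b, s -> z, t -> d / V _ V: fires at position(s) 7: viudnubaokpl
2. o -> e, u -> i / F C0 _: fires at position(s) 3: viidnubaokpl
surface: viidnubaokpl

cell GRD=so, KEL=un, TOR=un, POLE=lu:
underlying: n-udnupa-ok-p-obi
1. f -> v, k -> g, p -> b, s -> z, t -> d / V _ V: fires at position(s) 6: nudnubaokpobi
2. o -> e, u -> i / F C0 _: no change
surface: nudnubaokpobi

cell GRD=ol, KEL=lu, TOR=so, POLE=lu:
underlying: n-udnupa-t-o-as
1. f -> v, k -> g, p -> b, s -> z, t -> d / V _ V: fires at position(s) 6, 8: nudnubadoas
2. o -> e, u -> i / F C0 _: no change
surface: nudnubadoas

cell GRD=pa, KEL=un, TOR=so, POLE=ib:
underlying: ti-udnupa-t-p-zep
1. f -> v, k -> g, p -> b, s -> z, t -> d / V _ V: fires at position(s) 7: tiudnubatpzep
2. o -> e, u -> i / F C0 _: fires at position(s) 3: tiidnubatpzep
surface: tiidnubatpzep


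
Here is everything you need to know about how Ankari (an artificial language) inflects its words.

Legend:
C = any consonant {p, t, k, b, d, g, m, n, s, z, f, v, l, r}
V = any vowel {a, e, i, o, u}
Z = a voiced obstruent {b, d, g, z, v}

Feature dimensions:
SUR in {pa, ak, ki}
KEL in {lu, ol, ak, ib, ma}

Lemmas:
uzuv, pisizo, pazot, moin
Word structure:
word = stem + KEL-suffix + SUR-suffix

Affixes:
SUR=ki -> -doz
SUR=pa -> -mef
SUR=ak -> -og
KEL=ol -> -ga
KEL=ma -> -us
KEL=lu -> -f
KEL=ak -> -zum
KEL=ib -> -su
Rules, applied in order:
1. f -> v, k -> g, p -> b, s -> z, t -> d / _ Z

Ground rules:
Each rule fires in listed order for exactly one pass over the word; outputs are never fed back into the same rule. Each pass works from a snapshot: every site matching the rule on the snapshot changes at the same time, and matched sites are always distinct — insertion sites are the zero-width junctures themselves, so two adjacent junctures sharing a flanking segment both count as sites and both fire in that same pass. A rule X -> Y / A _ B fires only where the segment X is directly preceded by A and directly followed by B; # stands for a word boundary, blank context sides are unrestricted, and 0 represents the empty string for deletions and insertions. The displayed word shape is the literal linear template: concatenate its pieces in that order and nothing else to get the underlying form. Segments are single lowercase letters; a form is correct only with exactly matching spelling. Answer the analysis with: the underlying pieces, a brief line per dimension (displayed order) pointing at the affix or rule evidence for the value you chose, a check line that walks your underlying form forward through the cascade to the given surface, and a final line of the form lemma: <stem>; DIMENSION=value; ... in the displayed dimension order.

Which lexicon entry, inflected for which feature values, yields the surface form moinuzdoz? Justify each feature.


underlying: moin-us-doz
SUR=ki - signalled by the affix -doz
KEL=ma - signalled by the affix -us
check: moinusdoz -> moinuzdoz
lemma: moin; SUR=ki; KEL=ma


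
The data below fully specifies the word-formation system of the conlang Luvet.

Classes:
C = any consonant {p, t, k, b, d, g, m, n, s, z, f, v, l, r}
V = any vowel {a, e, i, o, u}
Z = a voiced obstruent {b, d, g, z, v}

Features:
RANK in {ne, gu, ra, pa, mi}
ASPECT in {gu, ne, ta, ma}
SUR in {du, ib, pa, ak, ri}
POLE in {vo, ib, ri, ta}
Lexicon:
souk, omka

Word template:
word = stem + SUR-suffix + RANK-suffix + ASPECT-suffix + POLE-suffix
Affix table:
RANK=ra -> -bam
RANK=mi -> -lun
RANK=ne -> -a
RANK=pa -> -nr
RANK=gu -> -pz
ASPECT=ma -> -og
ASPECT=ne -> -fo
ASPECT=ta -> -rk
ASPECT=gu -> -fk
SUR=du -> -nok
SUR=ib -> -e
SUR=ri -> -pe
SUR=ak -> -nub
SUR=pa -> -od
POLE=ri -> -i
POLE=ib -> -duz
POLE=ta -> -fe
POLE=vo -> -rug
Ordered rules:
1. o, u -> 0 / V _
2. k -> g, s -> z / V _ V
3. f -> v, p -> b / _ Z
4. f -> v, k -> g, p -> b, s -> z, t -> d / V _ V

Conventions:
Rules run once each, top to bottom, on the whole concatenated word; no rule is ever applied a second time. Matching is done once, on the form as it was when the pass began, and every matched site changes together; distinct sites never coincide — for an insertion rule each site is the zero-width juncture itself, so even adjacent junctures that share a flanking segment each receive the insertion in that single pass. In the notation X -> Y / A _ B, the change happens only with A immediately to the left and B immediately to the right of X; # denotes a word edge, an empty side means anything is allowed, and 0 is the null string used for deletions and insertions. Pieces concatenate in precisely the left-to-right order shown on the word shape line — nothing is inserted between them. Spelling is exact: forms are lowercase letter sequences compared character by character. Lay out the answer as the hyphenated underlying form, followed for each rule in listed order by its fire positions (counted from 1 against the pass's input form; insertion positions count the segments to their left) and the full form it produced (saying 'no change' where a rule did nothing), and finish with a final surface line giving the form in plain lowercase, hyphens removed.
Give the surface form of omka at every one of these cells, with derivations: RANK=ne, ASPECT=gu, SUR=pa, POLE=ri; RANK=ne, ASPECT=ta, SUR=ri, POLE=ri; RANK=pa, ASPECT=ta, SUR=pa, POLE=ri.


cell RANK=ne, ASPECT=gu, SUR=pa, POLE=ri:
underlying: omka-od-a-fk-i
1. o, u -> 0 / V _: fires at position(s) 5: omkadafki
2. k -> g, s -> z / V _ V: no change
3. f -> v, p -> b / _ Z: no change
4. f -> v, k -> g, p -> b, s -> z, t -> d / V _ V: no change
surface: omkadafki

cell RANK=ne, ASPECT=ta, SUR=ri, POLE=ri:
underlying: omka-pe-a-rk-i
1. o, u -> 0 / V _: no change
2. k -> g, s -> z / V _ V: no change
3. f -> v, p -> b / _ Z: no change
4. f -> v, k -> g, p -> b, s -> z, t -> d / V _ V: fires at position(s) 5: omkabearki
surface: omkabearki

cell RANK=pa, ASPECT=ta, SUR=pa, POLE=ri:
underlying: omka-od-nr-rk-i
1. o, u -> 0 / V _: fires at position(s) 5: omkadnrrki
2. k -> g, s -> z / V _ V: no change
3. f -> v, p -> b / _ Z: no change
4. f -> v, k -> g, p -> b, s -> z, t -> d / V _ V: no change
surface: omkadnrrki
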